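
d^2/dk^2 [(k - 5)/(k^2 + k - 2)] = 2*((4 - 3*k)*(k^2 + k - 2) + (k - 5)*(2*k + 1)^2)/(k^2 + k - 2)^3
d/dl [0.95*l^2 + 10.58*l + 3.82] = 1.9*l + 10.58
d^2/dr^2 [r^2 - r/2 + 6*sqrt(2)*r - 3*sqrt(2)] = 2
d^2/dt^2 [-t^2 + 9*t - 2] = -2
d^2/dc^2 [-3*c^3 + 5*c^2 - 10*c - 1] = 10 - 18*c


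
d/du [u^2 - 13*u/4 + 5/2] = 2*u - 13/4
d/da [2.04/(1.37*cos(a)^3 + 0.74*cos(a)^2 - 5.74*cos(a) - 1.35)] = (8.3844*cos(a)^2 + 3.0192*cos(a) - 11.7096)*sin(a)/(1.37*cos(a)^3 + 0.74*cos(a)^2 - 5.74*cos(a) - 1.35)^2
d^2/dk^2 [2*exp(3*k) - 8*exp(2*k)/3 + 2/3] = (18*exp(k) - 32/3)*exp(2*k)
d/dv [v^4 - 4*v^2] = 4*v*(v^2 - 2)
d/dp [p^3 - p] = 3*p^2 - 1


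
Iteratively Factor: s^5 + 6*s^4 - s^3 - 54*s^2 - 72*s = (s + 3)*(s^4 + 3*s^3 - 10*s^2 - 24*s) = s*(s + 3)*(s^3 + 3*s^2 - 10*s - 24) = s*(s + 3)*(s + 4)*(s^2 - s - 6) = s*(s - 3)*(s + 3)*(s + 4)*(s + 2)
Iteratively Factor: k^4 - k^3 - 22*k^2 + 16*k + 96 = (k + 4)*(k^3 - 5*k^2 - 2*k + 24) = (k + 2)*(k + 4)*(k^2 - 7*k + 12) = (k - 4)*(k + 2)*(k + 4)*(k - 3)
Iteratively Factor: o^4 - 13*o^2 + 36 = (o - 2)*(o^3 + 2*o^2 - 9*o - 18) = (o - 2)*(o + 3)*(o^2 - o - 6) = (o - 3)*(o - 2)*(o + 3)*(o + 2)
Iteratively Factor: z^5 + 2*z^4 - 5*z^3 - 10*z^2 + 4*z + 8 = (z - 2)*(z^4 + 4*z^3 + 3*z^2 - 4*z - 4) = (z - 2)*(z - 1)*(z^3 + 5*z^2 + 8*z + 4) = (z - 2)*(z - 1)*(z + 2)*(z^2 + 3*z + 2) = (z - 2)*(z - 1)*(z + 2)^2*(z + 1)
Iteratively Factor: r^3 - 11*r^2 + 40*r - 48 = (r - 4)*(r^2 - 7*r + 12) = (r - 4)*(r - 3)*(r - 4)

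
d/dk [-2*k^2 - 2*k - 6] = -4*k - 2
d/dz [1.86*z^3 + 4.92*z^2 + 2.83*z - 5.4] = 5.58*z^2 + 9.84*z + 2.83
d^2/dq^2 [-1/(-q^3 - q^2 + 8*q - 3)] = 2*(-(3*q + 1)*(q^3 + q^2 - 8*q + 3) + (3*q^2 + 2*q - 8)^2)/(q^3 + q^2 - 8*q + 3)^3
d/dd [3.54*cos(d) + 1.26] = -3.54*sin(d)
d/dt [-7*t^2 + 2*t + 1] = 2 - 14*t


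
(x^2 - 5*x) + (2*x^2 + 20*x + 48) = 3*x^2 + 15*x + 48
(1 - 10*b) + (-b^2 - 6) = -b^2 - 10*b - 5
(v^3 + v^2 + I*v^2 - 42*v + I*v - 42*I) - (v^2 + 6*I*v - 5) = v^3 + I*v^2 - 42*v - 5*I*v + 5 - 42*I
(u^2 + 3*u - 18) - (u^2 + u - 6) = 2*u - 12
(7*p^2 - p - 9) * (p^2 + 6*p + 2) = 7*p^4 + 41*p^3 - p^2 - 56*p - 18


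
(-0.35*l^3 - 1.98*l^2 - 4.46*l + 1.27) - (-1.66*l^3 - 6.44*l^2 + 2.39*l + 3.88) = 1.31*l^3 + 4.46*l^2 - 6.85*l - 2.61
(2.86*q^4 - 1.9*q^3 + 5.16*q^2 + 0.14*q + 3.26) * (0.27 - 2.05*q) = -5.863*q^5 + 4.6672*q^4 - 11.091*q^3 + 1.1062*q^2 - 6.6452*q + 0.8802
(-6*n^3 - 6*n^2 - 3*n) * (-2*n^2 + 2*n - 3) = 12*n^5 + 12*n^3 + 12*n^2 + 9*n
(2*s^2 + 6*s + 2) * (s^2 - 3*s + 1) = 2*s^4 - 14*s^2 + 2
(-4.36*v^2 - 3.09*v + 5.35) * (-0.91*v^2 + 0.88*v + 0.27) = 3.9676*v^4 - 1.0249*v^3 - 8.7649*v^2 + 3.8737*v + 1.4445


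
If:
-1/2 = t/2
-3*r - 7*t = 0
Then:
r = 7/3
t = -1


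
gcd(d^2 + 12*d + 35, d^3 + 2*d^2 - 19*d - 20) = d + 5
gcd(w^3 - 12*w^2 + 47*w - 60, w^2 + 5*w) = 1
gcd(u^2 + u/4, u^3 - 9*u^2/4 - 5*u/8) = u^2 + u/4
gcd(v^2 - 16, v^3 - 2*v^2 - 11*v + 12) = v - 4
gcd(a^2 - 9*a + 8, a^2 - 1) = a - 1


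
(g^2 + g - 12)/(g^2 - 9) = (g + 4)/(g + 3)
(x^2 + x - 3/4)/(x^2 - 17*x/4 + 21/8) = 2*(4*x^2 + 4*x - 3)/(8*x^2 - 34*x + 21)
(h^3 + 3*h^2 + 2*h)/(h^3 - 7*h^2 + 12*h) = (h^2 + 3*h + 2)/(h^2 - 7*h + 12)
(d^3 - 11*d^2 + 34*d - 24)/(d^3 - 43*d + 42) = (d - 4)/(d + 7)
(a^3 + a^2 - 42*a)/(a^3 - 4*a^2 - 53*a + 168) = a*(a - 6)/(a^2 - 11*a + 24)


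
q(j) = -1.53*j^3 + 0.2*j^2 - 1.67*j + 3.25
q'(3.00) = -41.78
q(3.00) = -41.27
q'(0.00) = -1.67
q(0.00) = 3.25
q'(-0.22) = -1.98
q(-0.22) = 3.64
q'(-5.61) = -148.37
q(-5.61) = 289.05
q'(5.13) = -120.41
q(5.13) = -206.61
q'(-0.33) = -2.30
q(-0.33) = 3.88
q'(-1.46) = -12.04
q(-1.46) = 10.88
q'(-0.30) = -2.20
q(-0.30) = 3.81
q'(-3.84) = -70.89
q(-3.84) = 99.25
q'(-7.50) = -262.86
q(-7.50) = 672.49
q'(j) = -4.59*j^2 + 0.4*j - 1.67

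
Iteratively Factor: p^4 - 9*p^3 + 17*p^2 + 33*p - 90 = (p - 3)*(p^3 - 6*p^2 - p + 30) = (p - 5)*(p - 3)*(p^2 - p - 6) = (p - 5)*(p - 3)^2*(p + 2)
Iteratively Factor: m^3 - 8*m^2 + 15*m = (m - 5)*(m^2 - 3*m) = m*(m - 5)*(m - 3)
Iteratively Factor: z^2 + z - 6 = (z - 2)*(z + 3)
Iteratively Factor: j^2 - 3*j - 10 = (j - 5)*(j + 2)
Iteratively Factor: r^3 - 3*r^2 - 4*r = (r - 4)*(r^2 + r) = (r - 4)*(r + 1)*(r)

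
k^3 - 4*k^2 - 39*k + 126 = (k - 7)*(k - 3)*(k + 6)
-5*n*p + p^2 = p*(-5*n + p)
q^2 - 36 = (q - 6)*(q + 6)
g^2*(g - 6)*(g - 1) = g^4 - 7*g^3 + 6*g^2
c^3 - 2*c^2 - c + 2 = (c - 2)*(c - 1)*(c + 1)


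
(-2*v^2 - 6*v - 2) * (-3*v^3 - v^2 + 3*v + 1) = 6*v^5 + 20*v^4 + 6*v^3 - 18*v^2 - 12*v - 2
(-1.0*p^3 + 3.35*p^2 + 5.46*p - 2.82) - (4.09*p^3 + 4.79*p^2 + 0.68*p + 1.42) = -5.09*p^3 - 1.44*p^2 + 4.78*p - 4.24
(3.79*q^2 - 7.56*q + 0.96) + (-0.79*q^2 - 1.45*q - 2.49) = 3.0*q^2 - 9.01*q - 1.53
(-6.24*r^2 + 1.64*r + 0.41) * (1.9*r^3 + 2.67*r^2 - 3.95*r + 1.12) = -11.856*r^5 - 13.5448*r^4 + 29.8058*r^3 - 12.3721*r^2 + 0.2173*r + 0.4592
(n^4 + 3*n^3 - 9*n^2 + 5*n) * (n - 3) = n^5 - 18*n^3 + 32*n^2 - 15*n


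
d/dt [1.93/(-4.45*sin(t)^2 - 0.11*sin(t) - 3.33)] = (17.177*sin(t) + 0.2123)*cos(t)/(4.45*sin(t)^2 + 0.11*sin(t) + 3.33)^2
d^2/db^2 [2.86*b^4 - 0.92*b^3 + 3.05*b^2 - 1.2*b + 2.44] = 34.32*b^2 - 5.52*b + 6.1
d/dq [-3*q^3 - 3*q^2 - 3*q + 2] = -9*q^2 - 6*q - 3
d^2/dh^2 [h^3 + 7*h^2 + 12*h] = 6*h + 14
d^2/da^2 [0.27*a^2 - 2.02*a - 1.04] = 0.540000000000000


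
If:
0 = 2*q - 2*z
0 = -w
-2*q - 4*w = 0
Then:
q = 0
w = 0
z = 0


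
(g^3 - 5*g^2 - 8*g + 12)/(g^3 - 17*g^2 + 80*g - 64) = (g^2 - 4*g - 12)/(g^2 - 16*g + 64)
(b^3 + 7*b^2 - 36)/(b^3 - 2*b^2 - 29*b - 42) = (b^2 + 4*b - 12)/(b^2 - 5*b - 14)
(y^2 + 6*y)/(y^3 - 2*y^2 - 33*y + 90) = y/(y^2 - 8*y + 15)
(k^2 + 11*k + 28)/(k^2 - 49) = (k + 4)/(k - 7)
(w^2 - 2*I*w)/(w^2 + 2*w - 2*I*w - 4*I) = w/(w + 2)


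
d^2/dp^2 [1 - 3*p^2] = -6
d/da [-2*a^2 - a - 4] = -4*a - 1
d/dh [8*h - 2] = 8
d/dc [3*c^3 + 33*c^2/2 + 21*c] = 9*c^2 + 33*c + 21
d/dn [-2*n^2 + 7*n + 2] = 7 - 4*n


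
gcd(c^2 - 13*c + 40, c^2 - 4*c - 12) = 1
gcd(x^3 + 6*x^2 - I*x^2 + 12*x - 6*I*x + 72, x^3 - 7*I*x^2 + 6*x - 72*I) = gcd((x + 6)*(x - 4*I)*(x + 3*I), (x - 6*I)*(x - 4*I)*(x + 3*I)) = x^2 - I*x + 12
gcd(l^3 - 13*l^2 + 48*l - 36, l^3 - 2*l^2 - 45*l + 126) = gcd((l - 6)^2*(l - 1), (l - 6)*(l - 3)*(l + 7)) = l - 6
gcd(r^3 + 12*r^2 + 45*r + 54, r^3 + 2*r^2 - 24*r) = r + 6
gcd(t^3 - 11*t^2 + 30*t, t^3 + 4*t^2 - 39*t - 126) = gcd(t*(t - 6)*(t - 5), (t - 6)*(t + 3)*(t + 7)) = t - 6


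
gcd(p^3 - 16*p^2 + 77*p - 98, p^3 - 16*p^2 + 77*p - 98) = p^3 - 16*p^2 + 77*p - 98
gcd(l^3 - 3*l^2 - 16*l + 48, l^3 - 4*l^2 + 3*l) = l - 3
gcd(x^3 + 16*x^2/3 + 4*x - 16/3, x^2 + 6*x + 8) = x^2 + 6*x + 8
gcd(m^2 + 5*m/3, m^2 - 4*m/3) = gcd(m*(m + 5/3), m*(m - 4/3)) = m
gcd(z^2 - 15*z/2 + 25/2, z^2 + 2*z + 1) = 1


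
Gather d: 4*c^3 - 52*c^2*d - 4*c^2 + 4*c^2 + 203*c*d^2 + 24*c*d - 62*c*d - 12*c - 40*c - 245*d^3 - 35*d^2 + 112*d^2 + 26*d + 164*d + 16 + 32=4*c^3 - 52*c - 245*d^3 + d^2*(203*c + 77) + d*(-52*c^2 - 38*c + 190) + 48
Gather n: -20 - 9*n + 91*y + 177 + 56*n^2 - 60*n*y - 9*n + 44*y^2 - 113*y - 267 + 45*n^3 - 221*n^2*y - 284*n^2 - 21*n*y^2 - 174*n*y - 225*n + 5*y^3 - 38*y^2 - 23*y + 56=45*n^3 + n^2*(-221*y - 228) + n*(-21*y^2 - 234*y - 243) + 5*y^3 + 6*y^2 - 45*y - 54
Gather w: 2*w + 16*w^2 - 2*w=16*w^2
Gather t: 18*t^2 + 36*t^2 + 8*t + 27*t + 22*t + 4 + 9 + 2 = 54*t^2 + 57*t + 15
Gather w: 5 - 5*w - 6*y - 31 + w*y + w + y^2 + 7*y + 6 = w*(y - 4) + y^2 + y - 20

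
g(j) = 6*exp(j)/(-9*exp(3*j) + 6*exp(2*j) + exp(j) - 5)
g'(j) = 6*(27*exp(3*j) - 12*exp(2*j) - exp(j))*exp(j)/(-9*exp(3*j) + 6*exp(2*j) + exp(j) - 5)^2 + 6*exp(j)/(-9*exp(3*j) + 6*exp(2*j) + exp(j) - 5)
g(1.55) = -0.03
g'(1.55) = 0.08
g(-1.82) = -0.21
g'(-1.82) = -0.22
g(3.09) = -0.00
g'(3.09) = 0.00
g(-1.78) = -0.22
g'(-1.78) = -0.23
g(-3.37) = -0.04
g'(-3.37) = -0.04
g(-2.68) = -0.08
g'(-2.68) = -0.09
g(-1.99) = -0.17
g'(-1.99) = -0.18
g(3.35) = -0.00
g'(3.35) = 0.00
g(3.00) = 0.00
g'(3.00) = 0.00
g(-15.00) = 0.00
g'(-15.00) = 0.00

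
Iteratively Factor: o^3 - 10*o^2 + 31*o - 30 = (o - 2)*(o^2 - 8*o + 15) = (o - 3)*(o - 2)*(o - 5)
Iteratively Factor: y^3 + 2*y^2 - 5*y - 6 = (y + 1)*(y^2 + y - 6) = (y + 1)*(y + 3)*(y - 2)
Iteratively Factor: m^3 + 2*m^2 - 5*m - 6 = (m + 3)*(m^2 - m - 2) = (m - 2)*(m + 3)*(m + 1)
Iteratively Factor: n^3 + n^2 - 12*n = (n + 4)*(n^2 - 3*n) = (n - 3)*(n + 4)*(n)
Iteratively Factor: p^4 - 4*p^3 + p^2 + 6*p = (p - 2)*(p^3 - 2*p^2 - 3*p) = p*(p - 2)*(p^2 - 2*p - 3) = p*(p - 3)*(p - 2)*(p + 1)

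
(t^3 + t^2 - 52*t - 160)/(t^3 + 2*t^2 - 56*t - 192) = (t + 5)/(t + 6)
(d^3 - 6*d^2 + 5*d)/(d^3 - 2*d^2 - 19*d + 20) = d/(d + 4)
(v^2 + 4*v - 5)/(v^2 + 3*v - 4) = (v + 5)/(v + 4)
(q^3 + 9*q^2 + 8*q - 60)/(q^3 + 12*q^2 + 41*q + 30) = (q - 2)/(q + 1)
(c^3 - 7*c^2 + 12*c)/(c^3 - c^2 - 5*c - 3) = c*(c - 4)/(c^2 + 2*c + 1)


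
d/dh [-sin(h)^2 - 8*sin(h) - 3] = -2*(sin(h) + 4)*cos(h)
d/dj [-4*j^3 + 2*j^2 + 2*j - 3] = -12*j^2 + 4*j + 2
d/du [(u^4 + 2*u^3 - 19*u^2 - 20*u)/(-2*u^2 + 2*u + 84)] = (-2*u^5 + u^4 + 172*u^3 + 213*u^2 - 1596*u - 840)/(2*(u^4 - 2*u^3 - 83*u^2 + 84*u + 1764))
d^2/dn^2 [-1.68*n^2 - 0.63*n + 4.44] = -3.36000000000000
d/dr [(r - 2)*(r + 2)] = 2*r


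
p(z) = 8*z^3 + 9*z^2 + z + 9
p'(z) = 24*z^2 + 18*z + 1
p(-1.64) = -3.72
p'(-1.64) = 36.03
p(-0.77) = 9.91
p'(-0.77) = 1.37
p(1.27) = 41.17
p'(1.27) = 62.57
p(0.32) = 10.50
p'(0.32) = 9.22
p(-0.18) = 9.06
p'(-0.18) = -1.46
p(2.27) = 151.22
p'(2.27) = 165.53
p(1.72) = 78.05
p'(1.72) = 102.96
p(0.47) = 12.29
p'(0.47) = 14.76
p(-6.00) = -1401.00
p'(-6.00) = 757.00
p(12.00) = 15141.00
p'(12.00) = 3673.00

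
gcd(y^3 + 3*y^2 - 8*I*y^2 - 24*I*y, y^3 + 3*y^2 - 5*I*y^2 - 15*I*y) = y^2 + 3*y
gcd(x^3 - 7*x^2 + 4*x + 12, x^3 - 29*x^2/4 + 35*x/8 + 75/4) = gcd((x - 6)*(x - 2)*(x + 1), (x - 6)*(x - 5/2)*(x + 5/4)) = x - 6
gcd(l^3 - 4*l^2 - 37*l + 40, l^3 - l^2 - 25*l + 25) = l^2 + 4*l - 5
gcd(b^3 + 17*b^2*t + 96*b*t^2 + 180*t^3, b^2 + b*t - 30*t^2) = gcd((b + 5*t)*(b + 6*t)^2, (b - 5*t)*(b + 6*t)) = b + 6*t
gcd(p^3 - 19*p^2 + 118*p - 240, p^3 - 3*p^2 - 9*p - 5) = p - 5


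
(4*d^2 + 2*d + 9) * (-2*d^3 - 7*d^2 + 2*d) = -8*d^5 - 32*d^4 - 24*d^3 - 59*d^2 + 18*d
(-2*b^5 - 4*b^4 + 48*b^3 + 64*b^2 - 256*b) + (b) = -2*b^5 - 4*b^4 + 48*b^3 + 64*b^2 - 255*b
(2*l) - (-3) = 2*l + 3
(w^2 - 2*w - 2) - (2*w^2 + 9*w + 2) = -w^2 - 11*w - 4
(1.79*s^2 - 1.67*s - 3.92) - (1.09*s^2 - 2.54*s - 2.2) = 0.7*s^2 + 0.87*s - 1.72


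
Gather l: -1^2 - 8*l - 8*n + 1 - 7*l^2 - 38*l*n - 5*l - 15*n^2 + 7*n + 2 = -7*l^2 + l*(-38*n - 13) - 15*n^2 - n + 2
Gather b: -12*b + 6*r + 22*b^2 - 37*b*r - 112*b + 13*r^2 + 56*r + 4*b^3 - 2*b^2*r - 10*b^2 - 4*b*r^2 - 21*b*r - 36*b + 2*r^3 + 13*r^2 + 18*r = 4*b^3 + b^2*(12 - 2*r) + b*(-4*r^2 - 58*r - 160) + 2*r^3 + 26*r^2 + 80*r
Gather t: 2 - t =2 - t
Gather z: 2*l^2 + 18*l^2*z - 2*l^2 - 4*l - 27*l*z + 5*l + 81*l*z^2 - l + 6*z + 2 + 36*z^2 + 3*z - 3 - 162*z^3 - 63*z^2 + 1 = -162*z^3 + z^2*(81*l - 27) + z*(18*l^2 - 27*l + 9)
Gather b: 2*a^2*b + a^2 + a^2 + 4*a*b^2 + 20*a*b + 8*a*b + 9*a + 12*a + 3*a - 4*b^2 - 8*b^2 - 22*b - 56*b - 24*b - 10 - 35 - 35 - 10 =2*a^2 + 24*a + b^2*(4*a - 12) + b*(2*a^2 + 28*a - 102) - 90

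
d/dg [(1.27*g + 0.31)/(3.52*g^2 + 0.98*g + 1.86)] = (-4.4704*g^2 - 2.1824*g + 2.0584)/(12.3904*g^4 + 6.8992*g^3 + 14.0548*g^2 + 3.6456*g + 3.4596)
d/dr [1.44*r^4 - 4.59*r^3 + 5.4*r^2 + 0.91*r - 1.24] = 5.76*r^3 - 13.77*r^2 + 10.8*r + 0.91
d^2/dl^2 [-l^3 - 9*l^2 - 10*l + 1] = -6*l - 18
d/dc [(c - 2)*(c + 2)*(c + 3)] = 3*c^2 + 6*c - 4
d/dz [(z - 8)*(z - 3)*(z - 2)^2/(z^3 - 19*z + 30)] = (z^2 + 10*z - 66)/(z^2 + 10*z + 25)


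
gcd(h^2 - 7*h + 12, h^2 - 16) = h - 4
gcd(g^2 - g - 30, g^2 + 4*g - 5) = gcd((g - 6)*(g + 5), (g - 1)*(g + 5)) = g + 5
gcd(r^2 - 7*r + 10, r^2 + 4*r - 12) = r - 2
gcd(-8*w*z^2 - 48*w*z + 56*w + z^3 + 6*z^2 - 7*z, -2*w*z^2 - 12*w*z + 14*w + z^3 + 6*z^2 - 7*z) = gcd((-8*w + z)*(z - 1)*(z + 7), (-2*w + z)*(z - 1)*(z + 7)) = z^2 + 6*z - 7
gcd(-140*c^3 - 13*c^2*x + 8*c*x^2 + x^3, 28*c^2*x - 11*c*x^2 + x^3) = -4*c + x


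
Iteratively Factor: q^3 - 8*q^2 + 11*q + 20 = (q + 1)*(q^2 - 9*q + 20) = (q - 4)*(q + 1)*(q - 5)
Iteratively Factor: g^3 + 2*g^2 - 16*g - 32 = (g + 2)*(g^2 - 16) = (g + 2)*(g + 4)*(g - 4)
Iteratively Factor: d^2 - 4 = (d - 2)*(d + 2)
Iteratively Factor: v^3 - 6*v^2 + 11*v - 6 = (v - 2)*(v^2 - 4*v + 3) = (v - 3)*(v - 2)*(v - 1)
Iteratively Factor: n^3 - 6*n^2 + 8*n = (n - 4)*(n^2 - 2*n) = (n - 4)*(n - 2)*(n)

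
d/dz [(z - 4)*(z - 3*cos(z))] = z + (z - 4)*(3*sin(z) + 1) - 3*cos(z)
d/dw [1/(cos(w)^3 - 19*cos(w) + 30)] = (3*cos(w)^2 - 19)*sin(w)/(cos(w)^3 - 19*cos(w) + 30)^2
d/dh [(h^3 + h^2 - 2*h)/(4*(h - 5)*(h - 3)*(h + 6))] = (-3*h^4 - 62*h^3 + 233*h^2 + 180*h - 180)/(4*(h^6 - 4*h^5 - 62*h^4 + 312*h^3 + 729*h^2 - 5940*h + 8100))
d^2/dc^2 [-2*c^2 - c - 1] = -4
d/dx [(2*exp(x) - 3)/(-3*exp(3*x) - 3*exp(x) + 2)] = (3*(2*exp(x) - 3)*(3*exp(2*x) + 1) - 6*exp(3*x) - 6*exp(x) + 4)*exp(x)/(3*exp(3*x) + 3*exp(x) - 2)^2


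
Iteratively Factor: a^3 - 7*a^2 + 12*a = (a - 3)*(a^2 - 4*a) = (a - 4)*(a - 3)*(a)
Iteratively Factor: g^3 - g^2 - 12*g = (g)*(g^2 - g - 12) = g*(g - 4)*(g + 3)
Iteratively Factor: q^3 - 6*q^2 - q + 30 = (q - 3)*(q^2 - 3*q - 10) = (q - 3)*(q + 2)*(q - 5)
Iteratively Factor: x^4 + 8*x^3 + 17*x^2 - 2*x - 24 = (x - 1)*(x^3 + 9*x^2 + 26*x + 24) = (x - 1)*(x + 4)*(x^2 + 5*x + 6) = (x - 1)*(x + 2)*(x + 4)*(x + 3)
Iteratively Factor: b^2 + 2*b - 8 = (b + 4)*(b - 2)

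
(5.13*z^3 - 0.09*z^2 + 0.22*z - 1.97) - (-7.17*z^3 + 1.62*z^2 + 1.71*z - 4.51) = 12.3*z^3 - 1.71*z^2 - 1.49*z + 2.54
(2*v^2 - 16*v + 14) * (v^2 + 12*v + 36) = 2*v^4 + 8*v^3 - 106*v^2 - 408*v + 504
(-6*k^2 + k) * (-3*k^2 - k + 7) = 18*k^4 + 3*k^3 - 43*k^2 + 7*k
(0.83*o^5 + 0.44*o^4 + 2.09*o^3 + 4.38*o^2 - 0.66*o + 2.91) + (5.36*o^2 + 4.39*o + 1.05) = 0.83*o^5 + 0.44*o^4 + 2.09*o^3 + 9.74*o^2 + 3.73*o + 3.96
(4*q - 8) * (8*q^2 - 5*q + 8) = 32*q^3 - 84*q^2 + 72*q - 64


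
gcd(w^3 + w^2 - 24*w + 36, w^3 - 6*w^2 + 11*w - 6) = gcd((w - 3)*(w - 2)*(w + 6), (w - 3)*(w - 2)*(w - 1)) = w^2 - 5*w + 6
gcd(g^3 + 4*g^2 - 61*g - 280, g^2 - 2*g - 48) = g - 8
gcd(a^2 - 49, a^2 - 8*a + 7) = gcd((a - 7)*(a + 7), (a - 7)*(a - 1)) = a - 7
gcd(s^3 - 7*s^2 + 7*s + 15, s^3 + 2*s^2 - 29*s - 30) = s^2 - 4*s - 5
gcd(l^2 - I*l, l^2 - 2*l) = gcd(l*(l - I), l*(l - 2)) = l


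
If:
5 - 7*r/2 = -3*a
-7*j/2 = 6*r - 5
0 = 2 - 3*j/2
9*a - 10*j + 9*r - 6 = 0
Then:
No Solution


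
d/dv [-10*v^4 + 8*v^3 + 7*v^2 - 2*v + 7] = -40*v^3 + 24*v^2 + 14*v - 2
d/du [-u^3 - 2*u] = -3*u^2 - 2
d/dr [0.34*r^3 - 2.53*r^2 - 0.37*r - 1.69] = 1.02*r^2 - 5.06*r - 0.37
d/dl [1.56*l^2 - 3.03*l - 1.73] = 3.12*l - 3.03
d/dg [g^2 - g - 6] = 2*g - 1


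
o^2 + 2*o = o*(o + 2)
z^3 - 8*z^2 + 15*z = z*(z - 5)*(z - 3)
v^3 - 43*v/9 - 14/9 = (v - 7/3)*(v + 1/3)*(v + 2)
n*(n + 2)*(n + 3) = n^3 + 5*n^2 + 6*n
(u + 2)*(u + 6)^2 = u^3 + 14*u^2 + 60*u + 72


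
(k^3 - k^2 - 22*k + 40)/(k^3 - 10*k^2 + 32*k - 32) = (k + 5)/(k - 4)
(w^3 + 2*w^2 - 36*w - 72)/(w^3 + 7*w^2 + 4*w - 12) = (w - 6)/(w - 1)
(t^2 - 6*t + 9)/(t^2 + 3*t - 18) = (t - 3)/(t + 6)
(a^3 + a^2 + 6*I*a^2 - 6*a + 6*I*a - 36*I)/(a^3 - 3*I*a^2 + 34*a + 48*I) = (a^3 + a^2*(1 + 6*I) + 6*a*(-1 + I) - 36*I)/(a^3 - 3*I*a^2 + 34*a + 48*I)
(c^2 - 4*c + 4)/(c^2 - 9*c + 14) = (c - 2)/(c - 7)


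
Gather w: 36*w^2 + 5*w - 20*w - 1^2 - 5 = 36*w^2 - 15*w - 6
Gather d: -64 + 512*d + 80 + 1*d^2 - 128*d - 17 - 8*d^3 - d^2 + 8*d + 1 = -8*d^3 + 392*d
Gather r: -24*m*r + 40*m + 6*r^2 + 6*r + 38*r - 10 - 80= 40*m + 6*r^2 + r*(44 - 24*m) - 90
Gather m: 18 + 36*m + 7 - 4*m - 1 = 32*m + 24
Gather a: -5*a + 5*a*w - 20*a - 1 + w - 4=a*(5*w - 25) + w - 5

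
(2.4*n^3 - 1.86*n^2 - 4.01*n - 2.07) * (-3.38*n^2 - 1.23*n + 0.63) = -8.112*n^5 + 3.3348*n^4 + 17.3536*n^3 + 10.7571*n^2 + 0.0197999999999996*n - 1.3041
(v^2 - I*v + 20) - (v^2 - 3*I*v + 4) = 2*I*v + 16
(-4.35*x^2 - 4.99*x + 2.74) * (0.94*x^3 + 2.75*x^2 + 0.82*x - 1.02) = -4.089*x^5 - 16.6531*x^4 - 14.7139*x^3 + 7.8802*x^2 + 7.3366*x - 2.7948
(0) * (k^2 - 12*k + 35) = 0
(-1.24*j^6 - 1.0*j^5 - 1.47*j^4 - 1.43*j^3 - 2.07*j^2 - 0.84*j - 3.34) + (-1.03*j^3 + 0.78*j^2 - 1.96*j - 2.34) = -1.24*j^6 - 1.0*j^5 - 1.47*j^4 - 2.46*j^3 - 1.29*j^2 - 2.8*j - 5.68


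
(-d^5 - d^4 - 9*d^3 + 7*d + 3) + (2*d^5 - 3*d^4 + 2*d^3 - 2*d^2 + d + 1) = d^5 - 4*d^4 - 7*d^3 - 2*d^2 + 8*d + 4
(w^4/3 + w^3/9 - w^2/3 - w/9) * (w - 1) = w^5/3 - 2*w^4/9 - 4*w^3/9 + 2*w^2/9 + w/9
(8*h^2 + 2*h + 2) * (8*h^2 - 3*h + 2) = 64*h^4 - 8*h^3 + 26*h^2 - 2*h + 4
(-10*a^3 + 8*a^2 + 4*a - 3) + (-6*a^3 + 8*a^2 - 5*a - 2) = -16*a^3 + 16*a^2 - a - 5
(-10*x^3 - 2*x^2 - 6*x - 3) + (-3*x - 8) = -10*x^3 - 2*x^2 - 9*x - 11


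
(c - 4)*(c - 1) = c^2 - 5*c + 4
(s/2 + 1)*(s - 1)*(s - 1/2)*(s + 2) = s^4/2 + 5*s^3/4 - 3*s^2/4 - 2*s + 1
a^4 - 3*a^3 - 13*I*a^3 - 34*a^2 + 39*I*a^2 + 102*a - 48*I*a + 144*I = (a - 3)*(a - 8*I)*(a - 6*I)*(a + I)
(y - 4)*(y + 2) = y^2 - 2*y - 8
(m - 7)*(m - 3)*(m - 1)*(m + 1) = m^4 - 10*m^3 + 20*m^2 + 10*m - 21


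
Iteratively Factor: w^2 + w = (w)*(w + 1)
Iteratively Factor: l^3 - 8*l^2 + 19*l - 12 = (l - 4)*(l^2 - 4*l + 3) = (l - 4)*(l - 1)*(l - 3)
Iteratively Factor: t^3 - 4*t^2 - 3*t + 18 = (t - 3)*(t^2 - t - 6) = (t - 3)^2*(t + 2)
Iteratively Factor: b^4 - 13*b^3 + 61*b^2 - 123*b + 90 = (b - 2)*(b^3 - 11*b^2 + 39*b - 45) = (b - 3)*(b - 2)*(b^2 - 8*b + 15) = (b - 3)^2*(b - 2)*(b - 5)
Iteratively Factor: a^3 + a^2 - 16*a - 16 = (a + 4)*(a^2 - 3*a - 4) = (a - 4)*(a + 4)*(a + 1)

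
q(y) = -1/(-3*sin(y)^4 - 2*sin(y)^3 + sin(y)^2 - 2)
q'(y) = -(12*sin(y)^3*cos(y) + 6*sin(y)^2*cos(y) - 2*sin(y)*cos(y))/(-3*sin(y)^4 - 2*sin(y)^3 + sin(y)^2 - 2)^2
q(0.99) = 0.25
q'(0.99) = -0.34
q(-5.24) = 0.24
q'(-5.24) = -0.30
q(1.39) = 0.17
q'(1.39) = -0.08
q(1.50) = 0.17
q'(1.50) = -0.03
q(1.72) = 0.17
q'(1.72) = 0.07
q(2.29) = 0.31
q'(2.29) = 0.44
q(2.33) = 0.33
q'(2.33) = 0.46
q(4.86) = 0.51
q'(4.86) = 0.14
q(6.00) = 0.53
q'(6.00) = -0.20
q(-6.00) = 0.50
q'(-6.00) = -0.04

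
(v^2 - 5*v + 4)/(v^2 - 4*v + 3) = (v - 4)/(v - 3)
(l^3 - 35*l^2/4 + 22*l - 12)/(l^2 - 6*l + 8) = (l^2 - 19*l/4 + 3)/(l - 2)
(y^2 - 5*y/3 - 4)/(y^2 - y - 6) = (y + 4/3)/(y + 2)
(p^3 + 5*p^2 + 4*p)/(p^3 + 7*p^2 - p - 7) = p*(p + 4)/(p^2 + 6*p - 7)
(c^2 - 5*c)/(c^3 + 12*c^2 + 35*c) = (c - 5)/(c^2 + 12*c + 35)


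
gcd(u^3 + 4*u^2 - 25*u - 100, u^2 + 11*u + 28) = u + 4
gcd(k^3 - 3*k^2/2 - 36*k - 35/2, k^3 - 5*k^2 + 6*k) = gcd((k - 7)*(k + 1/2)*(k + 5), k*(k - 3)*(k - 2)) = 1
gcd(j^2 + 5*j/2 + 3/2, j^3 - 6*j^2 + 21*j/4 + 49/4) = j + 1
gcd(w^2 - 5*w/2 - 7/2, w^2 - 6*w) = 1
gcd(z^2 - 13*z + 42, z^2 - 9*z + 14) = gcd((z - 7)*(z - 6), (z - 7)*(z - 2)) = z - 7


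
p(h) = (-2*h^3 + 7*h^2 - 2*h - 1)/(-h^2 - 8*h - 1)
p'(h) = (2*h + 8)*(-2*h^3 + 7*h^2 - 2*h - 1)/(-h^2 - 8*h - 1)^2 + (-6*h^2 + 14*h - 2)/(-h^2 - 8*h - 1)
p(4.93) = 1.24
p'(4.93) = 0.87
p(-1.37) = 2.48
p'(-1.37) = -2.40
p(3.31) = 0.09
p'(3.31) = 0.52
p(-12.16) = -90.23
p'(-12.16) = -8.01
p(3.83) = 0.40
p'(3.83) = 0.65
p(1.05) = -0.22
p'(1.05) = -0.37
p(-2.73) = 7.27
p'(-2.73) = -4.97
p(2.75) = -0.16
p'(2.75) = 0.36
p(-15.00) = -78.81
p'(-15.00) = -1.62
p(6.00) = 2.27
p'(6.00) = 1.04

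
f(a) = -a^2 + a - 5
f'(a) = 1 - 2*a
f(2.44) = -8.51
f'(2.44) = -3.88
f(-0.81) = -6.47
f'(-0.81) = 2.62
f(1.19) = -5.23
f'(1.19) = -1.38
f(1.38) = -5.52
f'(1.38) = -1.76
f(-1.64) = -9.33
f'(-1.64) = 4.28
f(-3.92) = -24.29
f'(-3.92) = 8.84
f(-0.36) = -5.49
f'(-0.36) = 1.72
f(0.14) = -4.88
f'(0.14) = 0.72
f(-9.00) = -95.00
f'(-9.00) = 19.00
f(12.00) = -137.00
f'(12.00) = -23.00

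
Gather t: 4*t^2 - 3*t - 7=4*t^2 - 3*t - 7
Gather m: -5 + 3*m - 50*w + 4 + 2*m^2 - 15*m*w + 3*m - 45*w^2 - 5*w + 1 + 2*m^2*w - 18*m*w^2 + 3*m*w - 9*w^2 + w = m^2*(2*w + 2) + m*(-18*w^2 - 12*w + 6) - 54*w^2 - 54*w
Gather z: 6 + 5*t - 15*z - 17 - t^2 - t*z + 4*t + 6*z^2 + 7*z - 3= -t^2 + 9*t + 6*z^2 + z*(-t - 8) - 14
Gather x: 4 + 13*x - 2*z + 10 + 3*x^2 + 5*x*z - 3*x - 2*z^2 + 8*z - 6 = 3*x^2 + x*(5*z + 10) - 2*z^2 + 6*z + 8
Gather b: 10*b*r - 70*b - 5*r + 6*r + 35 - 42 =b*(10*r - 70) + r - 7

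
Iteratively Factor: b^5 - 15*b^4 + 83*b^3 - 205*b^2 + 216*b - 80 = (b - 4)*(b^4 - 11*b^3 + 39*b^2 - 49*b + 20) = (b - 4)*(b - 1)*(b^3 - 10*b^2 + 29*b - 20) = (b - 4)^2*(b - 1)*(b^2 - 6*b + 5) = (b - 5)*(b - 4)^2*(b - 1)*(b - 1)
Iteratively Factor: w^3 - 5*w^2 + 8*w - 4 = (w - 1)*(w^2 - 4*w + 4) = (w - 2)*(w - 1)*(w - 2)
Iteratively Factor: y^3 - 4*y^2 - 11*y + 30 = (y - 2)*(y^2 - 2*y - 15) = (y - 2)*(y + 3)*(y - 5)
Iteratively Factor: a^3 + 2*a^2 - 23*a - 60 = (a + 3)*(a^2 - a - 20) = (a - 5)*(a + 3)*(a + 4)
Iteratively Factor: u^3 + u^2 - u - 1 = (u + 1)*(u^2 - 1) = (u + 1)^2*(u - 1)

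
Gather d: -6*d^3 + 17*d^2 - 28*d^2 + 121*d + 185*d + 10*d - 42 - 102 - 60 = -6*d^3 - 11*d^2 + 316*d - 204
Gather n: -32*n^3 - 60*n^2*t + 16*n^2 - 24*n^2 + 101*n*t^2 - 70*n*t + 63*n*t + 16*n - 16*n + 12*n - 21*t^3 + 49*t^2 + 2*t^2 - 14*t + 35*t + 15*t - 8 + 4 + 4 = -32*n^3 + n^2*(-60*t - 8) + n*(101*t^2 - 7*t + 12) - 21*t^3 + 51*t^2 + 36*t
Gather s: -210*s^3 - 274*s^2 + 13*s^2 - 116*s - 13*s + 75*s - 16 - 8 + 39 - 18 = -210*s^3 - 261*s^2 - 54*s - 3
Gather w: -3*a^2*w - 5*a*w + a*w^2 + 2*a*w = a*w^2 + w*(-3*a^2 - 3*a)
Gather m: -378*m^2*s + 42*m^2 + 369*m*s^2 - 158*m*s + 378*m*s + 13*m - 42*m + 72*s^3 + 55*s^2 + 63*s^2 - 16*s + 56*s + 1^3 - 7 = m^2*(42 - 378*s) + m*(369*s^2 + 220*s - 29) + 72*s^3 + 118*s^2 + 40*s - 6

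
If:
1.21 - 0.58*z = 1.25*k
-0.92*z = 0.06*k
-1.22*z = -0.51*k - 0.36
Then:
No Solution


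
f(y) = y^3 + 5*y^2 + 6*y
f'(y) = 3*y^2 + 10*y + 6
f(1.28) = 17.97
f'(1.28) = 23.72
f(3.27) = 108.05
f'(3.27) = 70.78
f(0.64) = 6.15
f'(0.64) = 13.63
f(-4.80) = -24.19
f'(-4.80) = 27.12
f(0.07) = 0.44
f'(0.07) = 6.71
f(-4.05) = -8.72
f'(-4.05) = 14.71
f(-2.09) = 0.17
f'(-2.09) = -1.80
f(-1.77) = -0.50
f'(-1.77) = -2.30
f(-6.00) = -72.00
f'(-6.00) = 54.00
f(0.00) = 0.00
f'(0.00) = 6.00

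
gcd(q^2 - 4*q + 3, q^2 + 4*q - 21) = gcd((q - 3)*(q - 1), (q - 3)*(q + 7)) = q - 3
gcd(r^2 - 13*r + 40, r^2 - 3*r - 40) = r - 8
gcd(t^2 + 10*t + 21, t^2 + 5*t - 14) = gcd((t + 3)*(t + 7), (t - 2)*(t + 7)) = t + 7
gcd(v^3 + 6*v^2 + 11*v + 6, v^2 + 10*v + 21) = v + 3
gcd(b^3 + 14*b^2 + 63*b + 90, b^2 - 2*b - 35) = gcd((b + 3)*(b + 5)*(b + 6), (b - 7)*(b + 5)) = b + 5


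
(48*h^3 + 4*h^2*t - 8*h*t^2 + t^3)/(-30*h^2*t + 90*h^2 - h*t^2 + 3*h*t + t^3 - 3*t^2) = (-8*h^2 - 2*h*t + t^2)/(5*h*t - 15*h + t^2 - 3*t)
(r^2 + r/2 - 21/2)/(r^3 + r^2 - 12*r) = (r + 7/2)/(r*(r + 4))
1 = 1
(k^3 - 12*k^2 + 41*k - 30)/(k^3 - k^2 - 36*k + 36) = (k - 5)/(k + 6)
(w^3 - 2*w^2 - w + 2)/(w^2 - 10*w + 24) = (w^3 - 2*w^2 - w + 2)/(w^2 - 10*w + 24)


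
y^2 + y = y*(y + 1)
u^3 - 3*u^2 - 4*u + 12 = (u - 3)*(u - 2)*(u + 2)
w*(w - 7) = w^2 - 7*w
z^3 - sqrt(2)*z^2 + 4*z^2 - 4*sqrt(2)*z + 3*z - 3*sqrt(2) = (z + 1)*(z + 3)*(z - sqrt(2))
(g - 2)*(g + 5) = g^2 + 3*g - 10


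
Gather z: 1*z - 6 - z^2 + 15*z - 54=-z^2 + 16*z - 60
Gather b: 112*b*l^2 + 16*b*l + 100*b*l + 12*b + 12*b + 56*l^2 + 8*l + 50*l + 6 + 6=b*(112*l^2 + 116*l + 24) + 56*l^2 + 58*l + 12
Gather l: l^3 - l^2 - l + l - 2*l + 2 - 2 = l^3 - l^2 - 2*l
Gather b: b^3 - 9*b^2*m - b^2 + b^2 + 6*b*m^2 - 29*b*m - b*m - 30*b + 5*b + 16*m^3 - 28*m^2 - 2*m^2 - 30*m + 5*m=b^3 - 9*b^2*m + b*(6*m^2 - 30*m - 25) + 16*m^3 - 30*m^2 - 25*m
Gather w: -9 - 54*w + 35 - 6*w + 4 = 30 - 60*w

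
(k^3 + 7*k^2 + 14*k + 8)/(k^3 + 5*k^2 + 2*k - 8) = (k + 1)/(k - 1)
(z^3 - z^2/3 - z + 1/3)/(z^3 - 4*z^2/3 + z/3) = (z + 1)/z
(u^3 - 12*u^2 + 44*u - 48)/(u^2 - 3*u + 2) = (u^2 - 10*u + 24)/(u - 1)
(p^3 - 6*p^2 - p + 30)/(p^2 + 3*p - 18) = (p^2 - 3*p - 10)/(p + 6)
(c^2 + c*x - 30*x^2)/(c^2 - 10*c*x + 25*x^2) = (-c - 6*x)/(-c + 5*x)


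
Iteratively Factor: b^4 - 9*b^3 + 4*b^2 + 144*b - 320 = (b - 5)*(b^3 - 4*b^2 - 16*b + 64) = (b - 5)*(b - 4)*(b^2 - 16) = (b - 5)*(b - 4)^2*(b + 4)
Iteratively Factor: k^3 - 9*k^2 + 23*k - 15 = (k - 1)*(k^2 - 8*k + 15) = (k - 5)*(k - 1)*(k - 3)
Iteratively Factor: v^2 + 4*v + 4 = (v + 2)*(v + 2)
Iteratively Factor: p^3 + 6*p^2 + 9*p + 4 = (p + 1)*(p^2 + 5*p + 4) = (p + 1)*(p + 4)*(p + 1)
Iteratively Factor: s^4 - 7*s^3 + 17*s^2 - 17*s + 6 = (s - 1)*(s^3 - 6*s^2 + 11*s - 6) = (s - 1)^2*(s^2 - 5*s + 6) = (s - 2)*(s - 1)^2*(s - 3)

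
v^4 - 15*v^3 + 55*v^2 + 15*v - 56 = (v - 8)*(v - 7)*(v - 1)*(v + 1)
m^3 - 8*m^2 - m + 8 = (m - 8)*(m - 1)*(m + 1)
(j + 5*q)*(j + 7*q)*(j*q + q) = j^3*q + 12*j^2*q^2 + j^2*q + 35*j*q^3 + 12*j*q^2 + 35*q^3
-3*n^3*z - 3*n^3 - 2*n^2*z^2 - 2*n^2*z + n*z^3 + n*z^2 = (-3*n + z)*(n + z)*(n*z + n)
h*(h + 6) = h^2 + 6*h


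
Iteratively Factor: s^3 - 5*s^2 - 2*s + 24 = (s - 3)*(s^2 - 2*s - 8) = (s - 4)*(s - 3)*(s + 2)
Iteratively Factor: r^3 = (r)*(r^2) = r^2*(r)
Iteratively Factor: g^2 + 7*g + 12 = (g + 4)*(g + 3)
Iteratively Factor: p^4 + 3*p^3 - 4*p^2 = (p - 1)*(p^3 + 4*p^2) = (p - 1)*(p + 4)*(p^2) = p*(p - 1)*(p + 4)*(p)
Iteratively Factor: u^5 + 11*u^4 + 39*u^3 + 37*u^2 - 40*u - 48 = (u - 1)*(u^4 + 12*u^3 + 51*u^2 + 88*u + 48) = (u - 1)*(u + 4)*(u^3 + 8*u^2 + 19*u + 12) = (u - 1)*(u + 1)*(u + 4)*(u^2 + 7*u + 12) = (u - 1)*(u + 1)*(u + 3)*(u + 4)*(u + 4)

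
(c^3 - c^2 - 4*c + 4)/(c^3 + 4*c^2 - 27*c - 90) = (c^3 - c^2 - 4*c + 4)/(c^3 + 4*c^2 - 27*c - 90)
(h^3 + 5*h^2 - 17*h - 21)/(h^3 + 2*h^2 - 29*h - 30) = (h^2 + 4*h - 21)/(h^2 + h - 30)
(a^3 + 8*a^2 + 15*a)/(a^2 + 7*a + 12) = a*(a + 5)/(a + 4)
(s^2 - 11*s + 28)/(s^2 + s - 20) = (s - 7)/(s + 5)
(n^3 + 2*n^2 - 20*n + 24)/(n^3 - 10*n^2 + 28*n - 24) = (n + 6)/(n - 6)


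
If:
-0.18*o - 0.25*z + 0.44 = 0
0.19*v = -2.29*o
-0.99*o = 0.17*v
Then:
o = 0.00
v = 0.00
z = 1.76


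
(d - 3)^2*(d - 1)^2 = d^4 - 8*d^3 + 22*d^2 - 24*d + 9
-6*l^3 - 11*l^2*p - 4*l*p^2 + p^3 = (-6*l + p)*(l + p)^2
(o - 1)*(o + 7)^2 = o^3 + 13*o^2 + 35*o - 49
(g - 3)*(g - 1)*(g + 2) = g^3 - 2*g^2 - 5*g + 6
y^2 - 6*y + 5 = (y - 5)*(y - 1)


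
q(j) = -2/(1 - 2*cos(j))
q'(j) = 4*sin(j)/(1 - 2*cos(j))^2 = 4*sin(j)/(2*cos(j) - 1)^2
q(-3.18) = -0.67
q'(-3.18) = 0.02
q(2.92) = -0.68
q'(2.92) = 0.10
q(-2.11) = -0.99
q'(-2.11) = -0.84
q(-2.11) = -0.99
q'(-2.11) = -0.84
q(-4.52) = -1.45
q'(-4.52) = 2.05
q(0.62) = 3.19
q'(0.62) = 5.90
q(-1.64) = -1.76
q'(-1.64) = -3.08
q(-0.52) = 2.72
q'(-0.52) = -3.67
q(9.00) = -0.71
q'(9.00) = 0.21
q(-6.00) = 2.17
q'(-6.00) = 1.32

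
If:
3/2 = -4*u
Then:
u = -3/8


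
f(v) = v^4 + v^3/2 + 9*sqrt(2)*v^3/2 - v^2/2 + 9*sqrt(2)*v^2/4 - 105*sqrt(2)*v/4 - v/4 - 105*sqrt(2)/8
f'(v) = 4*v^3 + 3*v^2/2 + 27*sqrt(2)*v^2/2 - v + 9*sqrt(2)*v/2 - 105*sqrt(2)/4 - 1/4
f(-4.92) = -1.28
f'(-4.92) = -41.69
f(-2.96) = 14.31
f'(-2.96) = 23.43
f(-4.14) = -11.16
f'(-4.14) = 9.52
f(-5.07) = 6.06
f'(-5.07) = -56.55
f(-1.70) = 27.35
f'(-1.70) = -6.63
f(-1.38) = 23.71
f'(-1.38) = -16.07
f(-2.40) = 24.87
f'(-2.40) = 13.07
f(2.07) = -5.19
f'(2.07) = 97.44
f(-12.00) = 9691.20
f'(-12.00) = -4048.51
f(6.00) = 2632.37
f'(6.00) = 1600.12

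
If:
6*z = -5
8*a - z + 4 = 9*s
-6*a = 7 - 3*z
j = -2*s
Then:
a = -19/12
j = 47/27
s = -47/54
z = -5/6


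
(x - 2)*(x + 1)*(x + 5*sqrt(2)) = x^3 - x^2 + 5*sqrt(2)*x^2 - 5*sqrt(2)*x - 2*x - 10*sqrt(2)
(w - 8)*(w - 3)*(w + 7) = w^3 - 4*w^2 - 53*w + 168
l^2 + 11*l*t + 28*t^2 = (l + 4*t)*(l + 7*t)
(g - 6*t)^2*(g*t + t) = g^3*t - 12*g^2*t^2 + g^2*t + 36*g*t^3 - 12*g*t^2 + 36*t^3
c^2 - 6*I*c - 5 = (c - 5*I)*(c - I)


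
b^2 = b^2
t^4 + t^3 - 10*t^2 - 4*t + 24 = (t - 2)^2*(t + 2)*(t + 3)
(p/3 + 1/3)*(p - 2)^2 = p^3/3 - p^2 + 4/3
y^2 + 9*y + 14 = (y + 2)*(y + 7)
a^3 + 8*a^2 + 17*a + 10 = (a + 1)*(a + 2)*(a + 5)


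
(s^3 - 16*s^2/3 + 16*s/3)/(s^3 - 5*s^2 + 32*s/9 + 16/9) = 3*s/(3*s + 1)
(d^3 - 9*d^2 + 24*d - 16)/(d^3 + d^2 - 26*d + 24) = (d - 4)/(d + 6)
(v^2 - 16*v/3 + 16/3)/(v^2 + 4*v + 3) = (3*v^2 - 16*v + 16)/(3*(v^2 + 4*v + 3))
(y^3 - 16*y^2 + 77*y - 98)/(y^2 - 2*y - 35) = (y^2 - 9*y + 14)/(y + 5)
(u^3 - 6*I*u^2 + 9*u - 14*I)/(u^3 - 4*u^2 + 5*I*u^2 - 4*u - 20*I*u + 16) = (u^3 - 6*I*u^2 + 9*u - 14*I)/(u^3 + u^2*(-4 + 5*I) + u*(-4 - 20*I) + 16)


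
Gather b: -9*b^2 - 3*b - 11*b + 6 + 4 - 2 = -9*b^2 - 14*b + 8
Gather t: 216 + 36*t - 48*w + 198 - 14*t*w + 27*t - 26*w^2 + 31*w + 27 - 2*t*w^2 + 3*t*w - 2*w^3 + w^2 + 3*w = t*(-2*w^2 - 11*w + 63) - 2*w^3 - 25*w^2 - 14*w + 441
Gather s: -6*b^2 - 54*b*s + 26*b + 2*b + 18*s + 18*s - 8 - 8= -6*b^2 + 28*b + s*(36 - 54*b) - 16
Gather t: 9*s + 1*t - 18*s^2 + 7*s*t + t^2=-18*s^2 + 9*s + t^2 + t*(7*s + 1)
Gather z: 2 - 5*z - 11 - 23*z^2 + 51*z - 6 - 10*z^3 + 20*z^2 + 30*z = -10*z^3 - 3*z^2 + 76*z - 15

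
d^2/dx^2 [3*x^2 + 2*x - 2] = 6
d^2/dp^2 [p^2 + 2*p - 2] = 2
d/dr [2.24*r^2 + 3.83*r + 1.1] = 4.48*r + 3.83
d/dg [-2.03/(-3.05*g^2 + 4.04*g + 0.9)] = (8.2012 - 12.383*g)/(-3.05*g^2 + 4.04*g + 0.9)^2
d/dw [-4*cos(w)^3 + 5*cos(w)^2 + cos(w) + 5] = (12*cos(w)^2 - 10*cos(w) - 1)*sin(w)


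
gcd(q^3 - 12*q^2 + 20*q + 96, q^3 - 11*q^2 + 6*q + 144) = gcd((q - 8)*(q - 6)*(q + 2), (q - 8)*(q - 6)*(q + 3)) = q^2 - 14*q + 48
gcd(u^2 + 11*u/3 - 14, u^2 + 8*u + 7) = 1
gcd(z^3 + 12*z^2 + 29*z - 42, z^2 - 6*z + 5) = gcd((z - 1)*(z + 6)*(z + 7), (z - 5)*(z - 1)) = z - 1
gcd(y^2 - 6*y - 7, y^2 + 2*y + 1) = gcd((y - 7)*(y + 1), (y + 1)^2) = y + 1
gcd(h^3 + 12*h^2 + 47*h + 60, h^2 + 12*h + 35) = h + 5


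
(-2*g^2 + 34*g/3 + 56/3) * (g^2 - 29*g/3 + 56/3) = -2*g^4 + 92*g^3/3 - 1154*g^2/9 + 280*g/9 + 3136/9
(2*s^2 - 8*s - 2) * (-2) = -4*s^2 + 16*s + 4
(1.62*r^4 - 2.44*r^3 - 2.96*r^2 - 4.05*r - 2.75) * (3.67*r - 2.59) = 5.9454*r^5 - 13.1506*r^4 - 4.5436*r^3 - 7.1971*r^2 + 0.397*r + 7.1225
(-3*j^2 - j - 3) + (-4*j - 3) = -3*j^2 - 5*j - 6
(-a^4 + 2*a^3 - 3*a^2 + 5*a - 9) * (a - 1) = -a^5 + 3*a^4 - 5*a^3 + 8*a^2 - 14*a + 9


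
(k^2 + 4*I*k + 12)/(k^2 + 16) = (k^2 + 4*I*k + 12)/(k^2 + 16)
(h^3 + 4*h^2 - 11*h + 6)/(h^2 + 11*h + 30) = (h^2 - 2*h + 1)/(h + 5)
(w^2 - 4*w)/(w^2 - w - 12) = w/(w + 3)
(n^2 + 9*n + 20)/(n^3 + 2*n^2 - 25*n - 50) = (n + 4)/(n^2 - 3*n - 10)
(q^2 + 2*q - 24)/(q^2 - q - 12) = (q + 6)/(q + 3)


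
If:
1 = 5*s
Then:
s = 1/5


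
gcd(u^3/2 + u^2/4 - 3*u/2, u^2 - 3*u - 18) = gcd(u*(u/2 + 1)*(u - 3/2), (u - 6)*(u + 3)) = 1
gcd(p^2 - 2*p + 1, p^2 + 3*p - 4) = p - 1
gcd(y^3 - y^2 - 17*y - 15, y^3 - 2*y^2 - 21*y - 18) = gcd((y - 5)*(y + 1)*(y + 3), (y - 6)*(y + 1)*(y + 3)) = y^2 + 4*y + 3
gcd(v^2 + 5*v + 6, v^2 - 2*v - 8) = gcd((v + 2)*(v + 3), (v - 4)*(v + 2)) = v + 2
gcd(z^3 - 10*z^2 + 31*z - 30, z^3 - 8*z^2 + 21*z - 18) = z^2 - 5*z + 6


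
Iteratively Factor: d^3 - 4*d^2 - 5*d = (d - 5)*(d^2 + d) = (d - 5)*(d + 1)*(d)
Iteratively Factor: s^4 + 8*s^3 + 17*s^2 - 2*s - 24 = (s + 4)*(s^3 + 4*s^2 + s - 6) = (s + 3)*(s + 4)*(s^2 + s - 2) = (s - 1)*(s + 3)*(s + 4)*(s + 2)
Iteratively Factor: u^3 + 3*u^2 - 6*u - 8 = (u + 1)*(u^2 + 2*u - 8) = (u - 2)*(u + 1)*(u + 4)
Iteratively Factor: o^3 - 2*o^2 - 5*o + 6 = (o - 1)*(o^2 - o - 6) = (o - 1)*(o + 2)*(o - 3)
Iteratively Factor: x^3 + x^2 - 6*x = (x - 2)*(x^2 + 3*x) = x*(x - 2)*(x + 3)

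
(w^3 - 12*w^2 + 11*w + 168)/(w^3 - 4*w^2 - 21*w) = (w - 8)/w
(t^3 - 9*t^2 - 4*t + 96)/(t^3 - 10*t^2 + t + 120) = (t - 4)/(t - 5)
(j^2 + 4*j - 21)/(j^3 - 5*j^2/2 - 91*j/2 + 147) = 2*(j - 3)/(2*j^2 - 19*j + 42)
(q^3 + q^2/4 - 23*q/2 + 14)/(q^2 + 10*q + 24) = (4*q^2 - 15*q + 14)/(4*(q + 6))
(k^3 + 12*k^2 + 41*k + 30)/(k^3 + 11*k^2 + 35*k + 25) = (k + 6)/(k + 5)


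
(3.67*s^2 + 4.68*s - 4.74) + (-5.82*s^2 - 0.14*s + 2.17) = -2.15*s^2 + 4.54*s - 2.57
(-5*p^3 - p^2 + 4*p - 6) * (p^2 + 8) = -5*p^5 - p^4 - 36*p^3 - 14*p^2 + 32*p - 48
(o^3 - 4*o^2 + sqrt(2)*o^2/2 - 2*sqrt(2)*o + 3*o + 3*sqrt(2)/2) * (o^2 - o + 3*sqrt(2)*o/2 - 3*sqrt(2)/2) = o^5 - 5*o^4 + 2*sqrt(2)*o^4 - 10*sqrt(2)*o^3 + 17*o^3/2 - 21*o^2/2 + 14*sqrt(2)*o^2 - 6*sqrt(2)*o + 21*o/2 - 9/2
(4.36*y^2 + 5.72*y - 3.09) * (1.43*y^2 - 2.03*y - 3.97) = 6.2348*y^4 - 0.671200000000001*y^3 - 33.3395*y^2 - 16.4357*y + 12.2673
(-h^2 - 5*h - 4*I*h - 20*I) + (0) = -h^2 - 5*h - 4*I*h - 20*I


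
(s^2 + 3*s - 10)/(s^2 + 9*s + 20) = (s - 2)/(s + 4)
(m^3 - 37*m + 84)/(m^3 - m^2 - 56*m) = (m^2 - 7*m + 12)/(m*(m - 8))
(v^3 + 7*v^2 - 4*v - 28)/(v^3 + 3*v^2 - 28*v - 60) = (v^2 + 5*v - 14)/(v^2 + v - 30)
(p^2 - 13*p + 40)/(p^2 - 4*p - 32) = (p - 5)/(p + 4)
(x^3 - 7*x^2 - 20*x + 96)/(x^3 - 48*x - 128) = (x - 3)/(x + 4)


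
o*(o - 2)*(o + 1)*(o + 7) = o^4 + 6*o^3 - 9*o^2 - 14*o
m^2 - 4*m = m*(m - 4)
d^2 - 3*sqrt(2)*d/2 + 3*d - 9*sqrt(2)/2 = (d + 3)*(d - 3*sqrt(2)/2)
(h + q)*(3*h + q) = 3*h^2 + 4*h*q + q^2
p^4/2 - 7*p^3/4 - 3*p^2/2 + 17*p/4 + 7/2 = (p/2 + 1/2)*(p - 7/2)*(p - 2)*(p + 1)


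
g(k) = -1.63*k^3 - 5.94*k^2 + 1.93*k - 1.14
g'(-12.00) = -559.67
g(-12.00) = 1936.98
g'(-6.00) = -102.83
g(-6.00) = 125.52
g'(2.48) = -57.61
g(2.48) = -57.75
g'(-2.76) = -2.53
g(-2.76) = -17.45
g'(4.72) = -163.08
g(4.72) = -295.77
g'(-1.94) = 6.57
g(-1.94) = -15.34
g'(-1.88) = 6.98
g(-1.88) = -14.93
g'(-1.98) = 6.28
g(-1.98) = -15.60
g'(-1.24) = 9.14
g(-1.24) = -9.56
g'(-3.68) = -20.57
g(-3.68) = -7.45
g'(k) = -4.89*k^2 - 11.88*k + 1.93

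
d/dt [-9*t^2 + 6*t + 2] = 6 - 18*t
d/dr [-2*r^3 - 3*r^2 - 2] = 6*r*(-r - 1)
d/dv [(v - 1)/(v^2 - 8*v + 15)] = (v^2 - 8*v - 2*(v - 4)*(v - 1) + 15)/(v^2 - 8*v + 15)^2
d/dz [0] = 0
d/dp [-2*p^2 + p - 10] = 1 - 4*p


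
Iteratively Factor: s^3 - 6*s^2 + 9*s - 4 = (s - 1)*(s^2 - 5*s + 4) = (s - 1)^2*(s - 4)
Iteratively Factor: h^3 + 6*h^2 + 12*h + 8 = (h + 2)*(h^2 + 4*h + 4) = (h + 2)^2*(h + 2)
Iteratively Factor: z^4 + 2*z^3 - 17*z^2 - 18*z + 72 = (z - 2)*(z^3 + 4*z^2 - 9*z - 36) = (z - 2)*(z + 4)*(z^2 - 9) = (z - 3)*(z - 2)*(z + 4)*(z + 3)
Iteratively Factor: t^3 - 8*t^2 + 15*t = (t)*(t^2 - 8*t + 15) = t*(t - 3)*(t - 5)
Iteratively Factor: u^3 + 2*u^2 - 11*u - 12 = (u - 3)*(u^2 + 5*u + 4) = (u - 3)*(u + 1)*(u + 4)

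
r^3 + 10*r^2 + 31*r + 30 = (r + 2)*(r + 3)*(r + 5)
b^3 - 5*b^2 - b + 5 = (b - 5)*(b - 1)*(b + 1)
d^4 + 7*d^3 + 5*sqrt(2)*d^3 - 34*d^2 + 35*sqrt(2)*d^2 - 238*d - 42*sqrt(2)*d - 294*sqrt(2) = (d + 7)*(d - 3*sqrt(2))*(d + sqrt(2))*(d + 7*sqrt(2))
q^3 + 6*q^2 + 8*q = q*(q + 2)*(q + 4)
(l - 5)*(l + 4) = l^2 - l - 20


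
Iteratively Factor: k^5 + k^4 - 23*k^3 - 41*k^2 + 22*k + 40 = (k - 1)*(k^4 + 2*k^3 - 21*k^2 - 62*k - 40) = (k - 1)*(k + 2)*(k^3 - 21*k - 20) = (k - 5)*(k - 1)*(k + 2)*(k^2 + 5*k + 4) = (k - 5)*(k - 1)*(k + 1)*(k + 2)*(k + 4)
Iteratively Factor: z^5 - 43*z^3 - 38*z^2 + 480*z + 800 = (z + 4)*(z^4 - 4*z^3 - 27*z^2 + 70*z + 200) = (z - 5)*(z + 4)*(z^3 + z^2 - 22*z - 40) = (z - 5)*(z + 4)^2*(z^2 - 3*z - 10) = (z - 5)*(z + 2)*(z + 4)^2*(z - 5)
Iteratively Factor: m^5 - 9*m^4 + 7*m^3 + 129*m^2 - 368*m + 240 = (m - 3)*(m^4 - 6*m^3 - 11*m^2 + 96*m - 80) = (m - 5)*(m - 3)*(m^3 - m^2 - 16*m + 16) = (m - 5)*(m - 3)*(m + 4)*(m^2 - 5*m + 4) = (m - 5)*(m - 3)*(m - 1)*(m + 4)*(m - 4)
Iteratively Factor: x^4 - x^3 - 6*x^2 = (x)*(x^3 - x^2 - 6*x) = x*(x + 2)*(x^2 - 3*x) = x^2*(x + 2)*(x - 3)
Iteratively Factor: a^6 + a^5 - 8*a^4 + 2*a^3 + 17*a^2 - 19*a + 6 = (a + 2)*(a^5 - a^4 - 6*a^3 + 14*a^2 - 11*a + 3) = (a - 1)*(a + 2)*(a^4 - 6*a^2 + 8*a - 3) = (a - 1)^2*(a + 2)*(a^3 + a^2 - 5*a + 3) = (a - 1)^3*(a + 2)*(a^2 + 2*a - 3) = (a - 1)^4*(a + 2)*(a + 3)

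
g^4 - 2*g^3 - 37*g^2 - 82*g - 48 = (g - 8)*(g + 1)*(g + 2)*(g + 3)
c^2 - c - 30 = (c - 6)*(c + 5)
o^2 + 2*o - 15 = (o - 3)*(o + 5)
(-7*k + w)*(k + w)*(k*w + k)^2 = -7*k^4*w^2 - 14*k^4*w - 7*k^4 - 6*k^3*w^3 - 12*k^3*w^2 - 6*k^3*w + k^2*w^4 + 2*k^2*w^3 + k^2*w^2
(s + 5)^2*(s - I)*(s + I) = s^4 + 10*s^3 + 26*s^2 + 10*s + 25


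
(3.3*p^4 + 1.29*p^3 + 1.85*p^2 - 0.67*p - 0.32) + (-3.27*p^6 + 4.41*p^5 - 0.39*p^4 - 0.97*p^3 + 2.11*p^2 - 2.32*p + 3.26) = -3.27*p^6 + 4.41*p^5 + 2.91*p^4 + 0.32*p^3 + 3.96*p^2 - 2.99*p + 2.94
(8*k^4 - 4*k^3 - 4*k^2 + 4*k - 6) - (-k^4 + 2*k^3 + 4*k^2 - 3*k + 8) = 9*k^4 - 6*k^3 - 8*k^2 + 7*k - 14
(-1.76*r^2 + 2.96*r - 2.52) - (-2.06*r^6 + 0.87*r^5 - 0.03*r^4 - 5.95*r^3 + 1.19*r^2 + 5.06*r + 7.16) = 2.06*r^6 - 0.87*r^5 + 0.03*r^4 + 5.95*r^3 - 2.95*r^2 - 2.1*r - 9.68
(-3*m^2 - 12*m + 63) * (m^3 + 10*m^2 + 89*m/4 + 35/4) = -3*m^5 - 42*m^4 - 495*m^3/4 + 1347*m^2/4 + 5187*m/4 + 2205/4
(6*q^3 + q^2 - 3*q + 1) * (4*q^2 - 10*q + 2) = 24*q^5 - 56*q^4 - 10*q^3 + 36*q^2 - 16*q + 2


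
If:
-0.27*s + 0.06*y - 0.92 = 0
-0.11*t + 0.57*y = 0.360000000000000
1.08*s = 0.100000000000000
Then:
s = 0.09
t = 78.34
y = 15.75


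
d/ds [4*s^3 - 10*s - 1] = 12*s^2 - 10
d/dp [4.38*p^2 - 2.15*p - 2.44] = 8.76*p - 2.15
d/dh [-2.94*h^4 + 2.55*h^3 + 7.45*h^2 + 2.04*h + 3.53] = -11.76*h^3 + 7.65*h^2 + 14.9*h + 2.04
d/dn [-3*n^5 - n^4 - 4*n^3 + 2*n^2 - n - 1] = -15*n^4 - 4*n^3 - 12*n^2 + 4*n - 1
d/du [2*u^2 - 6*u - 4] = 4*u - 6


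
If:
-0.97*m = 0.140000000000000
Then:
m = -0.14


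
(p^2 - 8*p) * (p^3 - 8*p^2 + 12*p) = p^5 - 16*p^4 + 76*p^3 - 96*p^2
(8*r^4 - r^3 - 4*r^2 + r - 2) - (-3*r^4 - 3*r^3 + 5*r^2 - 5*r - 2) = 11*r^4 + 2*r^3 - 9*r^2 + 6*r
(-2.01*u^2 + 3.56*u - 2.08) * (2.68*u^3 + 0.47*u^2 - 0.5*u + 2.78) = -5.3868*u^5 + 8.5961*u^4 - 2.8962*u^3 - 8.3454*u^2 + 10.9368*u - 5.7824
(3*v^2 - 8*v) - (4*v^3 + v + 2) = -4*v^3 + 3*v^2 - 9*v - 2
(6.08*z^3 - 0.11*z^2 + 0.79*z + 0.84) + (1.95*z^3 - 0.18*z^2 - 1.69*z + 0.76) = 8.03*z^3 - 0.29*z^2 - 0.9*z + 1.6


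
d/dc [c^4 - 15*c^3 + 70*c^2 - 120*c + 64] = 4*c^3 - 45*c^2 + 140*c - 120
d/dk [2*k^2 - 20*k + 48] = 4*k - 20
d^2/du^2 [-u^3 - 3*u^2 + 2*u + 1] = -6*u - 6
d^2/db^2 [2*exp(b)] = 2*exp(b)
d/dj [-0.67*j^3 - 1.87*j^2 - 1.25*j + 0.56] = -2.01*j^2 - 3.74*j - 1.25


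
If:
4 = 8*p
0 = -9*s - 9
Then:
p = 1/2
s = -1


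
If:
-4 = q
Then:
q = -4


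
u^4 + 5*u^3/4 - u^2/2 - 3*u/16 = u*(u - 1/2)*(u + 1/4)*(u + 3/2)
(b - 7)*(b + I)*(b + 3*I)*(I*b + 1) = I*b^4 - 3*b^3 - 7*I*b^3 + 21*b^2 + I*b^2 - 3*b - 7*I*b + 21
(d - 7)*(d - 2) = d^2 - 9*d + 14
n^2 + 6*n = n*(n + 6)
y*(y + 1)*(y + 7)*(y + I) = y^4 + 8*y^3 + I*y^3 + 7*y^2 + 8*I*y^2 + 7*I*y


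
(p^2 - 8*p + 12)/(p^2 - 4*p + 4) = (p - 6)/(p - 2)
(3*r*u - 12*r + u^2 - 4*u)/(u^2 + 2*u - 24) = (3*r + u)/(u + 6)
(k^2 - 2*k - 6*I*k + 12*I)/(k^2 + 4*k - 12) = (k - 6*I)/(k + 6)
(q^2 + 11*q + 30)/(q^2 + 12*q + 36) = (q + 5)/(q + 6)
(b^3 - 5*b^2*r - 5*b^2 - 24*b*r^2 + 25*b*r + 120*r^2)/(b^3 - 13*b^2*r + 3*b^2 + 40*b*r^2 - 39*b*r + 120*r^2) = (-b^2 - 3*b*r + 5*b + 15*r)/(-b^2 + 5*b*r - 3*b + 15*r)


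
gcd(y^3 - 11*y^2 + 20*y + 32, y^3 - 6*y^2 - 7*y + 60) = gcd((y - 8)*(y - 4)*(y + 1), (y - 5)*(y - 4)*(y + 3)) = y - 4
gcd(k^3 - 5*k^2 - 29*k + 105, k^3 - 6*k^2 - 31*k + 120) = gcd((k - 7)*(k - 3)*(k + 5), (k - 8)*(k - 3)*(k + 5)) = k^2 + 2*k - 15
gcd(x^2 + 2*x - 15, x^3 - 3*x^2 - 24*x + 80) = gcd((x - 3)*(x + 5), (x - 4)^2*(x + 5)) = x + 5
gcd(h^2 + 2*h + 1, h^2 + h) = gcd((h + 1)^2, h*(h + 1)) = h + 1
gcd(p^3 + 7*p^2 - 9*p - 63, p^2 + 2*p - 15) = p - 3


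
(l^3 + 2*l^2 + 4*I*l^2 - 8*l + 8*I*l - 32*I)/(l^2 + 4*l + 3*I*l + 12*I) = (l^2 + l*(-2 + 4*I) - 8*I)/(l + 3*I)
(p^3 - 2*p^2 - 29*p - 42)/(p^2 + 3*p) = p - 5 - 14/p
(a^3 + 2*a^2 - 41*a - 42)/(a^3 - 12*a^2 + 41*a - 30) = (a^2 + 8*a + 7)/(a^2 - 6*a + 5)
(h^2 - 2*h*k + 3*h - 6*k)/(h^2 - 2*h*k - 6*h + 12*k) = (h + 3)/(h - 6)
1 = 1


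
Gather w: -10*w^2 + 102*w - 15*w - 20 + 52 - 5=-10*w^2 + 87*w + 27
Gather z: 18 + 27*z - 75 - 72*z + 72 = 15 - 45*z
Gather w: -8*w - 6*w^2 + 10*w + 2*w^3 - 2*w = 2*w^3 - 6*w^2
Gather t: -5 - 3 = -8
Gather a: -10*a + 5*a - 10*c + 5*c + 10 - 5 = -5*a - 5*c + 5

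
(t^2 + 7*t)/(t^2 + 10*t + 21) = t/(t + 3)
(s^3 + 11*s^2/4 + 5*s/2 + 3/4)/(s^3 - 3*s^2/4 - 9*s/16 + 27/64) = 16*(s^2 + 2*s + 1)/(16*s^2 - 24*s + 9)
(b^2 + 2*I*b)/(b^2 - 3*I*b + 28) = b*(b + 2*I)/(b^2 - 3*I*b + 28)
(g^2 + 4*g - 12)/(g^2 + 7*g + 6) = (g - 2)/(g + 1)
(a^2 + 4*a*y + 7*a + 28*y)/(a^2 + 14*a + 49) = (a + 4*y)/(a + 7)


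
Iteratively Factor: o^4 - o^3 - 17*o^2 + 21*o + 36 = (o + 1)*(o^3 - 2*o^2 - 15*o + 36) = (o + 1)*(o + 4)*(o^2 - 6*o + 9) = (o - 3)*(o + 1)*(o + 4)*(o - 3)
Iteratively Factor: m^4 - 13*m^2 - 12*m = (m)*(m^3 - 13*m - 12) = m*(m + 1)*(m^2 - m - 12) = m*(m - 4)*(m + 1)*(m + 3)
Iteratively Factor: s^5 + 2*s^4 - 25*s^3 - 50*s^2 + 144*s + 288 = (s - 3)*(s^4 + 5*s^3 - 10*s^2 - 80*s - 96) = (s - 3)*(s + 3)*(s^3 + 2*s^2 - 16*s - 32) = (s - 4)*(s - 3)*(s + 3)*(s^2 + 6*s + 8) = (s - 4)*(s - 3)*(s + 3)*(s + 4)*(s + 2)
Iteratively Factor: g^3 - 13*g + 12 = (g + 4)*(g^2 - 4*g + 3) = (g - 1)*(g + 4)*(g - 3)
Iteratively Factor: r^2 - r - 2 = (r - 2)*(r + 1)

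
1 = 1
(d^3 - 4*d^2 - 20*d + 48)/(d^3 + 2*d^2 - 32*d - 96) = (d - 2)/(d + 4)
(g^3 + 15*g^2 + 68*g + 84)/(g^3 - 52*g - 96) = (g + 7)/(g - 8)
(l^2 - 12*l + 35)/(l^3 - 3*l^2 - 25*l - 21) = (l - 5)/(l^2 + 4*l + 3)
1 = 1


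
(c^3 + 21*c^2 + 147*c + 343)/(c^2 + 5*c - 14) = (c^2 + 14*c + 49)/(c - 2)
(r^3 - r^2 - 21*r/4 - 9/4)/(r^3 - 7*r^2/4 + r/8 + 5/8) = 2*(2*r^2 - 3*r - 9)/(4*r^2 - 9*r + 5)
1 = 1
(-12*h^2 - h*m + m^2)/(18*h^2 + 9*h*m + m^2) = (-4*h + m)/(6*h + m)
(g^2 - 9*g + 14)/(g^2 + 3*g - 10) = (g - 7)/(g + 5)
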